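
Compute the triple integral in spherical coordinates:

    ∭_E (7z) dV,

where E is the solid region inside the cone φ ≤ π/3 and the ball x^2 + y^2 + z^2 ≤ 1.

In spherical coordinates, x = ρ sin(φ) cos(θ), y = ρ sin(φ) sin(θ), z = ρ cos(φ), and dV = ρ^2 sin(φ) dρ dφ dθ.

The integrand becomes 7ρ cos(φ), so

    ∭_E (7z) dV = ∫_{0}^{2π} ∫_{0}^{π/3} ∫_{0}^{1} (7ρ cos(φ)) · ρ^2 sin(φ) dρ dφ dθ.

Inner (ρ): 7sin(2φ)/8.
Middle (φ): 21/32.
Outer (θ): 21π/16.

Therefore the triple integral equals 21π/16.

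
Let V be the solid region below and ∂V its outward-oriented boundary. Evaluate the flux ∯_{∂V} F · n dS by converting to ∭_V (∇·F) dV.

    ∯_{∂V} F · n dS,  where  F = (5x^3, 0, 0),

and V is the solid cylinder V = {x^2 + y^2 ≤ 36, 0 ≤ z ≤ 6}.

By the divergence theorem,

    ∯_{∂V} F · n dS = ∭_V (∇ · F) dV.

Compute the divergence:
    ∇ · F = ∂F_x/∂x + ∂F_y/∂y + ∂F_z/∂z = 15x^2 + 0 + 0 = 15x^2.

In cylindrical coordinates, x = r cos(θ), y = r sin(θ), z = z, dV = r dr dθ dz, with 0 ≤ r ≤ 6, 0 ≤ θ ≤ 2π, 0 ≤ z ≤ 6.

The integrand, after substitution and multiplying by the volume element, becomes (15r^2cos(θ)^2) · r, so

    ∭_V (∇·F) dV = ∫_0^{2π} ∫_0^{6} ∫_0^{6} (15r^2cos(θ)^2) · r dz dr dθ.

Inner (z from 0 to 6): 90r^3cos(θ)^2.
Middle (r from 0 to 6): 29160cos(θ)^2.
Outer (θ from 0 to 2π): 29160π.

Therefore ∯_{∂V} F · n dS = 29160π.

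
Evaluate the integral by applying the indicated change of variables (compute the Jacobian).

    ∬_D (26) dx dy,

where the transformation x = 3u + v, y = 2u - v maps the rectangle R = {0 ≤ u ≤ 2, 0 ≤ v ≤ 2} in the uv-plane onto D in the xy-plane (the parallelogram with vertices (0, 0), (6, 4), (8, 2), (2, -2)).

Compute the Jacobian determinant of (x, y) with respect to (u, v):

    ∂(x,y)/∂(u,v) = | 3  1 | = (3)(-1) - (1)(2) = -5.
                   | 2  -1 |

Its absolute value is |J| = 5 (the area scaling factor).

Substituting x = 3u + v, y = 2u - v into the integrand,

    26 → 26,

so the integral becomes

    ∬_R (26) · |J| du dv = ∫_0^2 ∫_0^2 (130) dv du.

Inner (v): 260.
Outer (u): 520.

Therefore ∬_D (26) dx dy = 520.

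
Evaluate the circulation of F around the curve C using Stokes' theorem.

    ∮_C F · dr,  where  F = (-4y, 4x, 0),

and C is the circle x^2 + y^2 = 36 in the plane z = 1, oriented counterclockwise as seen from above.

Let S be the flat disk x^2 + y^2 ≤ 36 in the plane z = 1, with upward unit normal n̂ = ẑ. By Stokes' theorem,

    ∮_C F · dr = ∬_S (∇ × F) · n̂ dS = ∬_D (curl F)_z dA,

where D is the disk x^2 + y^2 ≤ 36.

Compute the curl of F = (-4y, 4x, 0):
    (∇ × F)_x = ∂F_z/∂y - ∂F_y/∂z = 0,
    (∇ × F)_y = ∂F_x/∂z - ∂F_z/∂x = 0,
    (∇ × F)_z = ∂F_y/∂x - ∂F_x/∂y = 8.

On z = 1, (curl F)_z = 8.

Convert to polar (x = r cos θ, y = r sin θ, dA = r dr dθ); the integrand becomes 8, so

    ∬_D (curl F)_z dA = ∫_0^{2π} ∫_0^{6} (8) · r dr dθ.

Inner (r from 0 to 6): 144.
Outer (θ from 0 to 2π): 288π.

Therefore ∮_C F · dr = 288π.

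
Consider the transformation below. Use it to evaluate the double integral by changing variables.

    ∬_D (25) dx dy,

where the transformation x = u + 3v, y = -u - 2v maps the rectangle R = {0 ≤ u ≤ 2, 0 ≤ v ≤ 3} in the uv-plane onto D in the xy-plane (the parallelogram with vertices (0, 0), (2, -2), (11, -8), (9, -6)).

Compute the Jacobian determinant of (x, y) with respect to (u, v):

    ∂(x,y)/∂(u,v) = | 1  3 | = (1)(-2) - (3)(-1) = 1.
                   | -1  -2 |

Its absolute value is |J| = 1 (the area scaling factor).

Substituting x = u + 3v, y = -u - 2v into the integrand,

    25 → 25,

so the integral becomes

    ∬_R (25) · |J| du dv = ∫_0^2 ∫_0^3 (25) dv du.

Inner (v): 75.
Outer (u): 150.

Therefore ∬_D (25) dx dy = 150.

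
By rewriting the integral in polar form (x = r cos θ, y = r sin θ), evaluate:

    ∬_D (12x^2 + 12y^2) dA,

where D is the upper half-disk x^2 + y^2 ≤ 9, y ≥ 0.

The region D is 0 ≤ r ≤ 3, 0 ≤ θ ≤ π in polar coordinates, where x = r cos(θ), y = r sin(θ), and dA = r dr dθ.

Under the substitution, the integrand becomes 12r^2, so

    ∬_D (12x^2 + 12y^2) dA = ∫_{0}^{π} ∫_{0}^{3} (12r^2) · r dr dθ.

Inner integral (in r): ∫_{0}^{3} (12r^2) · r dr = 243.

Outer integral (in θ): ∫_{0}^{π} (243) dθ = 243π.

Therefore ∬_D (12x^2 + 12y^2) dA = 243π.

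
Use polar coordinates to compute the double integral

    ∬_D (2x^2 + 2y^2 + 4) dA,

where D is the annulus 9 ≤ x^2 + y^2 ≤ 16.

The region D is 3 ≤ r ≤ 4, 0 ≤ θ ≤ 2π in polar coordinates, where x = r cos(θ), y = r sin(θ), and dA = r dr dθ.

Under the substitution, the integrand becomes 2r^2 + 4, so

    ∬_D (2x^2 + 2y^2 + 4) dA = ∫_{0}^{2π} ∫_{3}^{4} (2r^2 + 4) · r dr dθ.

Inner integral (in r): ∫_{3}^{4} (2r^2 + 4) · r dr = 203/2.

Outer integral (in θ): ∫_{0}^{2π} (203/2) dθ = 203π.

Therefore ∬_D (2x^2 + 2y^2 + 4) dA = 203π.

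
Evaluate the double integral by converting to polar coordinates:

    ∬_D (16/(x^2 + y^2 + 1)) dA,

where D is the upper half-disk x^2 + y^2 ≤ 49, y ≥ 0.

The region D is 0 ≤ r ≤ 7, 0 ≤ θ ≤ π in polar coordinates, where x = r cos(θ), y = r sin(θ), and dA = r dr dθ.

Under the substitution, the integrand becomes 16/(r^2 + 1), so

    ∬_D (16/(x^2 + y^2 + 1)) dA = ∫_{0}^{π} ∫_{0}^{7} (16/(r^2 + 1)) · r dr dθ.

Inner integral (in r): ∫_{0}^{7} (16/(r^2 + 1)) · r dr = log(39062500000000).

Outer integral (in θ): ∫_{0}^{π} (log(39062500000000)) dθ = log(39062500000000^π).

Therefore ∬_D (16/(x^2 + y^2 + 1)) dA = log(39062500000000^π).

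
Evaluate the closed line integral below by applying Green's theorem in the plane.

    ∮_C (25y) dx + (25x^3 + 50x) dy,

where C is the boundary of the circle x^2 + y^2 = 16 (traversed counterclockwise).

Green's theorem converts the closed line integral into a double integral over the enclosed region D:

    ∮_C P dx + Q dy = ∬_D (∂Q/∂x - ∂P/∂y) dA.

Here P = 25y, Q = 25x^3 + 50x, so

    ∂Q/∂x = 75x^2 + 50,    ∂P/∂y = 25,
    ∂Q/∂x - ∂P/∂y = 75x^2 + 25.

D is the region x^2 + y^2 ≤ 16. Evaluating the double integral:

In polar coordinates (x = r cos θ, y = r sin θ, dA = r dr dθ) the integrand becomes 75r^2cos(θ)^2 + 25, so

    ∬_D (75x^2 + 25) dA = ∫_0^{2π} ∫_0^{4} (75r^2cos(θ)^2 + 25) · r dr dθ.

Inner (r from 0 to 4): 4800cos(θ)^2 + 200.
Outer (θ from 0 to 2π): 5200π.

Therefore ∮_C P dx + Q dy = 5200π.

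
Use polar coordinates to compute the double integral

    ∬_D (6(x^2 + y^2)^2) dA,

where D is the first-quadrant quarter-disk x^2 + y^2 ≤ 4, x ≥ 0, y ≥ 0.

The region D is 0 ≤ r ≤ 2, 0 ≤ θ ≤ π/2 in polar coordinates, where x = r cos(θ), y = r sin(θ), and dA = r dr dθ.

Under the substitution, the integrand becomes 6r^4, so

    ∬_D (6(x^2 + y^2)^2) dA = ∫_{0}^{π/2} ∫_{0}^{2} (6r^4) · r dr dθ.

Inner integral (in r): ∫_{0}^{2} (6r^4) · r dr = 64.

Outer integral (in θ): ∫_{0}^{π/2} (64) dθ = 32π.

Therefore ∬_D (6(x^2 + y^2)^2) dA = 32π.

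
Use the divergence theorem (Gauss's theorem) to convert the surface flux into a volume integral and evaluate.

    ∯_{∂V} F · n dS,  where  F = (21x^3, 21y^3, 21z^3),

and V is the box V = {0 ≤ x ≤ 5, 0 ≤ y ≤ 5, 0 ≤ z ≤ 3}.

By the divergence theorem,

    ∯_{∂V} F · n dS = ∭_V (∇ · F) dV.

Compute the divergence:
    ∇ · F = ∂F_x/∂x + ∂F_y/∂y + ∂F_z/∂z = 63x^2 + 63y^2 + 63z^2.

V is a rectangular box, so dV = dx dy dz with 0 ≤ x ≤ 5, 0 ≤ y ≤ 5, 0 ≤ z ≤ 3.

Integrate (63x^2 + 63y^2 + 63z^2) over V as an iterated integral:

    ∭_V (∇·F) dV = ∫_0^{5} ∫_0^{5} ∫_0^{3} (63x^2 + 63y^2 + 63z^2) dz dy dx.

Inner (z from 0 to 3): 189x^2 + 189y^2 + 567.
Middle (y from 0 to 5): 945x^2 + 10710.
Outer (x from 0 to 5): 92925.

Therefore ∯_{∂V} F · n dS = 92925.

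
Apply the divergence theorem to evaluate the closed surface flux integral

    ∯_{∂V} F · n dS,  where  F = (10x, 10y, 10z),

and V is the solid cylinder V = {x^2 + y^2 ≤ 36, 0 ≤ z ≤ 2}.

By the divergence theorem,

    ∯_{∂V} F · n dS = ∭_V (∇ · F) dV.

Compute the divergence:
    ∇ · F = ∂F_x/∂x + ∂F_y/∂y + ∂F_z/∂z = 10 + 10 + 10 = 30.

In cylindrical coordinates, x = r cos(θ), y = r sin(θ), z = z, dV = r dr dθ dz, with 0 ≤ r ≤ 6, 0 ≤ θ ≤ 2π, 0 ≤ z ≤ 2.

The integrand, after substitution and multiplying by the volume element, becomes (30) · r, so

    ∭_V (∇·F) dV = ∫_0^{2π} ∫_0^{6} ∫_0^{2} (30) · r dz dr dθ.

Inner (z from 0 to 2): 60r.
Middle (r from 0 to 6): 1080.
Outer (θ from 0 to 2π): 2160π.

Therefore ∯_{∂V} F · n dS = 2160π.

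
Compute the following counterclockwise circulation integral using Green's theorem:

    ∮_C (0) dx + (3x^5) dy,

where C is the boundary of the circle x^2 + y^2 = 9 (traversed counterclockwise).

Green's theorem converts the closed line integral into a double integral over the enclosed region D:

    ∮_C P dx + Q dy = ∬_D (∂Q/∂x - ∂P/∂y) dA.

Here P = 0, Q = 3x^5, so

    ∂Q/∂x = 15x^4,    ∂P/∂y = 0,
    ∂Q/∂x - ∂P/∂y = 15x^4.

D is the region x^2 + y^2 ≤ 9. Evaluating the double integral:

In polar coordinates (x = r cos θ, y = r sin θ, dA = r dr dθ) the integrand becomes 15r^4cos(θ)^4, so

    ∬_D (15x^4) dA = ∫_0^{2π} ∫_0^{3} (15r^4cos(θ)^4) · r dr dθ.

Inner (r from 0 to 3): 3645cos(θ)^4/2.
Outer (θ from 0 to 2π): 10935π/8.

Therefore ∮_C P dx + Q dy = 10935π/8.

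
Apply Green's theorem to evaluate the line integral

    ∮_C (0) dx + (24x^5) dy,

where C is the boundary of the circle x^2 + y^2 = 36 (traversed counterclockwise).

Green's theorem converts the closed line integral into a double integral over the enclosed region D:

    ∮_C P dx + Q dy = ∬_D (∂Q/∂x - ∂P/∂y) dA.

Here P = 0, Q = 24x^5, so

    ∂Q/∂x = 120x^4,    ∂P/∂y = 0,
    ∂Q/∂x - ∂P/∂y = 120x^4.

D is the region x^2 + y^2 ≤ 36. Evaluating the double integral:

In polar coordinates (x = r cos θ, y = r sin θ, dA = r dr dθ) the integrand becomes 120r^4cos(θ)^4, so

    ∬_D (120x^4) dA = ∫_0^{2π} ∫_0^{6} (120r^4cos(θ)^4) · r dr dθ.

Inner (r from 0 to 6): 933120cos(θ)^4.
Outer (θ from 0 to 2π): 699840π.

Therefore ∮_C P dx + Q dy = 699840π.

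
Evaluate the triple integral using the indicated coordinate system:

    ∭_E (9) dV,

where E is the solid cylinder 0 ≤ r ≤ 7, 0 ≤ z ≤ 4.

In cylindrical coordinates, x = r cos(θ), y = r sin(θ), z = z, and dV = r dr dθ dz.

The integrand becomes 9, so

    ∭_E (9) dV = ∫_{0}^{2π} ∫_{0}^{7} ∫_{0}^{4} (9) · r dz dr dθ.

Inner (z): 36r.
Middle (r from 0 to 7): 882.
Outer (θ): 1764π.

Therefore the triple integral equals 1764π.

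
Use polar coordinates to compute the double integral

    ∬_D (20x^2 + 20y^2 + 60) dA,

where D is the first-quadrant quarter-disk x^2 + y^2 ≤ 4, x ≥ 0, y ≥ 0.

The region D is 0 ≤ r ≤ 2, 0 ≤ θ ≤ π/2 in polar coordinates, where x = r cos(θ), y = r sin(θ), and dA = r dr dθ.

Under the substitution, the integrand becomes 20r^2 + 60, so

    ∬_D (20x^2 + 20y^2 + 60) dA = ∫_{0}^{π/2} ∫_{0}^{2} (20r^2 + 60) · r dr dθ.

Inner integral (in r): ∫_{0}^{2} (20r^2 + 60) · r dr = 200.

Outer integral (in θ): ∫_{0}^{π/2} (200) dθ = 100π.

Therefore ∬_D (20x^2 + 20y^2 + 60) dA = 100π.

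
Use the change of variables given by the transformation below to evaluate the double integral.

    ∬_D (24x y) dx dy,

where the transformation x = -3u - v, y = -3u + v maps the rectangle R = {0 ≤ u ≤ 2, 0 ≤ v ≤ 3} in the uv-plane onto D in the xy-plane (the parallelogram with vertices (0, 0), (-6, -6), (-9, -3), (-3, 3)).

Compute the Jacobian determinant of (x, y) with respect to (u, v):

    ∂(x,y)/∂(u,v) = | -3  -1 | = (-3)(1) - (-1)(-3) = -6.
                   | -3  1 |

Its absolute value is |J| = 6 (the area scaling factor).

Substituting x = -3u - v, y = -3u + v into the integrand,

    24x y → 216u^2 - 24v^2,

so the integral becomes

    ∬_R (216u^2 - 24v^2) · |J| du dv = ∫_0^2 ∫_0^3 (1296u^2 - 144v^2) dv du.

Inner (v): 3888u^2 - 1296.
Outer (u): 7776.

Therefore ∬_D (24x y) dx dy = 7776.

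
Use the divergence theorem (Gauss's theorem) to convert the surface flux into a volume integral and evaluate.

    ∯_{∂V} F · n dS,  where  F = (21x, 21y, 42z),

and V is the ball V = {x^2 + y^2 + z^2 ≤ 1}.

By the divergence theorem,

    ∯_{∂V} F · n dS = ∭_V (∇ · F) dV.

Compute the divergence:
    ∇ · F = ∂F_x/∂x + ∂F_y/∂y + ∂F_z/∂z = 21 + 21 + 42 = 84.

In spherical coordinates, x = ρ sin(φ) cos(θ), y = ρ sin(φ) sin(θ), z = ρ cos(φ), dV = ρ^2 sin(φ) dρ dφ dθ, with 0 ≤ ρ ≤ 1, 0 ≤ φ ≤ π, 0 ≤ θ ≤ 2π.

The integrand, after substitution and multiplying by the volume element, becomes (84) · ρ^2 sin(φ), so

    ∭_V (∇·F) dV = ∫_0^{2π} ∫_0^{π} ∫_0^{1} (84) · ρ^2 sin(φ) dρ dφ dθ.

Inner (ρ from 0 to 1): 28sin(φ).
Middle (φ from 0 to π): 56.
Outer (θ from 0 to 2π): 112π.

Therefore ∯_{∂V} F · n dS = 112π.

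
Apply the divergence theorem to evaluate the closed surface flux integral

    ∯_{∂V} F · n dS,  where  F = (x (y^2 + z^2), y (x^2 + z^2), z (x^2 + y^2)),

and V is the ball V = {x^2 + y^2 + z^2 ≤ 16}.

By the divergence theorem,

    ∯_{∂V} F · n dS = ∭_V (∇ · F) dV.

Compute the divergence:
    ∇ · F = ∂F_x/∂x + ∂F_y/∂y + ∂F_z/∂z = y^2 + z^2 + x^2 + z^2 + x^2 + y^2 = 2x^2 + 2y^2 + 2z^2.

In spherical coordinates, x = ρ sin(φ) cos(θ), y = ρ sin(φ) sin(θ), z = ρ cos(φ), dV = ρ^2 sin(φ) dρ dφ dθ, with 0 ≤ ρ ≤ 4, 0 ≤ φ ≤ π, 0 ≤ θ ≤ 2π.

The integrand, after substitution and multiplying by the volume element, becomes (2ρ^2) · ρ^2 sin(φ), so

    ∭_V (∇·F) dV = ∫_0^{2π} ∫_0^{π} ∫_0^{4} (2ρ^2) · ρ^2 sin(φ) dρ dφ dθ.

Inner (ρ from 0 to 4): 2048sin(φ)/5.
Middle (φ from 0 to π): 4096/5.
Outer (θ from 0 to 2π): 8192π/5.

Therefore ∯_{∂V} F · n dS = 8192π/5.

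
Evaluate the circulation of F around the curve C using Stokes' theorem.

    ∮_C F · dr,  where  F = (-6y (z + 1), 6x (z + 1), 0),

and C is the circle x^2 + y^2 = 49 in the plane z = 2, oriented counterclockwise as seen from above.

Let S be the flat disk x^2 + y^2 ≤ 49 in the plane z = 2, with upward unit normal n̂ = ẑ. By Stokes' theorem,

    ∮_C F · dr = ∬_S (∇ × F) · n̂ dS = ∬_D (curl F)_z dA,

where D is the disk x^2 + y^2 ≤ 49.

Compute the curl of F = (-6y (z + 1), 6x (z + 1), 0):
    (∇ × F)_x = ∂F_z/∂y - ∂F_y/∂z = -6x,
    (∇ × F)_y = ∂F_x/∂z - ∂F_z/∂x = -6y,
    (∇ × F)_z = ∂F_y/∂x - ∂F_x/∂y = 12z + 12.

On z = 2, (curl F)_z = 36.

Convert to polar (x = r cos θ, y = r sin θ, dA = r dr dθ); the integrand becomes 36, so

    ∬_D (curl F)_z dA = ∫_0^{2π} ∫_0^{7} (36) · r dr dθ.

Inner (r from 0 to 7): 882.
Outer (θ from 0 to 2π): 1764π.

Therefore ∮_C F · dr = 1764π.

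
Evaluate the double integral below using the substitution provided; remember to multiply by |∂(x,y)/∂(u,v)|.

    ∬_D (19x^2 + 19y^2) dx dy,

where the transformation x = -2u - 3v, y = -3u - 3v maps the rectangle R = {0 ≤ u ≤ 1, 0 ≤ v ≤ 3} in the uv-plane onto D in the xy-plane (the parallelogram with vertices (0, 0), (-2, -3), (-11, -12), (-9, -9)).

Compute the Jacobian determinant of (x, y) with respect to (u, v):

    ∂(x,y)/∂(u,v) = | -2  -3 | = (-2)(-3) - (-3)(-3) = -3.
                   | -3  -3 |

Its absolute value is |J| = 3 (the area scaling factor).

Substituting x = -2u - 3v, y = -3u - 3v into the integrand,

    19x^2 + 19y^2 → 247u^2 + 570u v + 342v^2,

so the integral becomes

    ∬_R (247u^2 + 570u v + 342v^2) · |J| du dv = ∫_0^1 ∫_0^3 (741u^2 + 1710u v + 1026v^2) dv du.

Inner (v): 2223u^2 + 7695u + 9234.
Outer (u): 27645/2.

Therefore ∬_D (19x^2 + 19y^2) dx dy = 27645/2.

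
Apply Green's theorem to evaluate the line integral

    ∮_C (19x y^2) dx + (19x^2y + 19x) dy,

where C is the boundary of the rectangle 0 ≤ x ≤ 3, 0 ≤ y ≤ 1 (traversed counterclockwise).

Green's theorem converts the closed line integral into a double integral over the enclosed region D:

    ∮_C P dx + Q dy = ∬_D (∂Q/∂x - ∂P/∂y) dA.

Here P = 19x y^2, Q = 19x^2y + 19x, so

    ∂Q/∂x = 38x y + 19,    ∂P/∂y = 38x y,
    ∂Q/∂x - ∂P/∂y = 19.

D is the region 0 ≤ x ≤ 3, 0 ≤ y ≤ 1. Evaluating the double integral:

    ∬_D (19) dA = ∫_0^{3} ∫_0^{1} (19) dy dx.

Inner (y from 0 to 1): 19.
Outer (x from 0 to 3): 57.

Therefore ∮_C P dx + Q dy = 57.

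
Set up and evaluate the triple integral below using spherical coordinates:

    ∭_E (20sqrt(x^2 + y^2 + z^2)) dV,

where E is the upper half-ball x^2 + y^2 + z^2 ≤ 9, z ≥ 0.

In spherical coordinates, x = ρ sin(φ) cos(θ), y = ρ sin(φ) sin(θ), z = ρ cos(φ), and dV = ρ^2 sin(φ) dρ dφ dθ.

The integrand becomes 20ρ, so

    ∭_E (20sqrt(x^2 + y^2 + z^2)) dV = ∫_{0}^{2π} ∫_{0}^{π/2} ∫_{0}^{3} (20ρ) · ρ^2 sin(φ) dρ dφ dθ.

Inner (ρ): 405sin(φ).
Middle (φ): 405.
Outer (θ): 810π.

Therefore the triple integral equals 810π.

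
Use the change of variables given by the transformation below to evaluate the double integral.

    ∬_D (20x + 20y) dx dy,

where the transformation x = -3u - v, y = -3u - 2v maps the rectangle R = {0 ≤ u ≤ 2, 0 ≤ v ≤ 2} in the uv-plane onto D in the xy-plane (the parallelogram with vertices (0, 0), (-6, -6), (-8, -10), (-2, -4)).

Compute the Jacobian determinant of (x, y) with respect to (u, v):

    ∂(x,y)/∂(u,v) = | -3  -1 | = (-3)(-2) - (-1)(-3) = 3.
                   | -3  -2 |

Its absolute value is |J| = 3 (the area scaling factor).

Substituting x = -3u - v, y = -3u - 2v into the integrand,

    20x + 20y → -120u - 60v,

so the integral becomes

    ∬_R (-120u - 60v) · |J| du dv = ∫_0^2 ∫_0^2 (-360u - 180v) dv du.

Inner (v): -720u - 360.
Outer (u): -2160.

Therefore ∬_D (20x + 20y) dx dy = -2160.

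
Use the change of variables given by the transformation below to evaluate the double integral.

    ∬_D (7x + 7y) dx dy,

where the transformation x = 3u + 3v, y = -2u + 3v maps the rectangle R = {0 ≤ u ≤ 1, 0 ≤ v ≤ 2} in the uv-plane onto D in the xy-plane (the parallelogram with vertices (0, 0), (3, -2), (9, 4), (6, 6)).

Compute the Jacobian determinant of (x, y) with respect to (u, v):

    ∂(x,y)/∂(u,v) = | 3  3 | = (3)(3) - (3)(-2) = 15.
                   | -2  3 |

Its absolute value is |J| = 15 (the area scaling factor).

Substituting x = 3u + 3v, y = -2u + 3v into the integrand,

    7x + 7y → 7u + 42v,

so the integral becomes

    ∬_R (7u + 42v) · |J| du dv = ∫_0^1 ∫_0^2 (105u + 630v) dv du.

Inner (v): 210u + 1260.
Outer (u): 1365.

Therefore ∬_D (7x + 7y) dx dy = 1365.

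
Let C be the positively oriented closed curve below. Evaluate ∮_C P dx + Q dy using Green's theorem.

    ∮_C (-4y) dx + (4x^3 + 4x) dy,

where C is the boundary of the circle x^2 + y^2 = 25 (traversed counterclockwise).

Green's theorem converts the closed line integral into a double integral over the enclosed region D:

    ∮_C P dx + Q dy = ∬_D (∂Q/∂x - ∂P/∂y) dA.

Here P = -4y, Q = 4x^3 + 4x, so

    ∂Q/∂x = 12x^2 + 4,    ∂P/∂y = -4,
    ∂Q/∂x - ∂P/∂y = 12x^2 + 8.

D is the region x^2 + y^2 ≤ 25. Evaluating the double integral:

In polar coordinates (x = r cos θ, y = r sin θ, dA = r dr dθ) the integrand becomes 12r^2cos(θ)^2 + 8, so

    ∬_D (12x^2 + 8) dA = ∫_0^{2π} ∫_0^{5} (12r^2cos(θ)^2 + 8) · r dr dθ.

Inner (r from 0 to 5): 1875cos(θ)^2 + 100.
Outer (θ from 0 to 2π): 2075π.

Therefore ∮_C P dx + Q dy = 2075π.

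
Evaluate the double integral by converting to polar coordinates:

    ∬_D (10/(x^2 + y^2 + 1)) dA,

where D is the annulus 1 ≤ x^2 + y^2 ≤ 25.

The region D is 1 ≤ r ≤ 5, 0 ≤ θ ≤ 2π in polar coordinates, where x = r cos(θ), y = r sin(θ), and dA = r dr dθ.

Under the substitution, the integrand becomes 10/(r^2 + 1), so

    ∬_D (10/(x^2 + y^2 + 1)) dA = ∫_{0}^{2π} ∫_{1}^{5} (10/(r^2 + 1)) · r dr dθ.

Inner integral (in r): ∫_{1}^{5} (10/(r^2 + 1)) · r dr = log(371293).

Outer integral (in θ): ∫_{0}^{2π} (log(371293)) dθ = 10π log(13).

Therefore ∬_D (10/(x^2 + y^2 + 1)) dA = 10π log(13).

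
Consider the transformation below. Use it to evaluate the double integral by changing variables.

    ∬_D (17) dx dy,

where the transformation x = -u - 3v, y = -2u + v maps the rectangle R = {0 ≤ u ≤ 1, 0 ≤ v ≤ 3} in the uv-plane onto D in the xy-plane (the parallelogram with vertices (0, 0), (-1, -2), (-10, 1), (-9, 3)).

Compute the Jacobian determinant of (x, y) with respect to (u, v):

    ∂(x,y)/∂(u,v) = | -1  -3 | = (-1)(1) - (-3)(-2) = -7.
                   | -2  1 |

Its absolute value is |J| = 7 (the area scaling factor).

Substituting x = -u - 3v, y = -2u + v into the integrand,

    17 → 17,

so the integral becomes

    ∬_R (17) · |J| du dv = ∫_0^1 ∫_0^3 (119) dv du.

Inner (v): 357.
Outer (u): 357.

Therefore ∬_D (17) dx dy = 357.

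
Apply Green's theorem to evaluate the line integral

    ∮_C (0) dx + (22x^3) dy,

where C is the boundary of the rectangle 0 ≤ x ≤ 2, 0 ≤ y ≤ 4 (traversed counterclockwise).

Green's theorem converts the closed line integral into a double integral over the enclosed region D:

    ∮_C P dx + Q dy = ∬_D (∂Q/∂x - ∂P/∂y) dA.

Here P = 0, Q = 22x^3, so

    ∂Q/∂x = 66x^2,    ∂P/∂y = 0,
    ∂Q/∂x - ∂P/∂y = 66x^2.

D is the region 0 ≤ x ≤ 2, 0 ≤ y ≤ 4. Evaluating the double integral:

    ∬_D (66x^2) dA = ∫_0^{2} ∫_0^{4} (66x^2) dy dx.

Inner (y from 0 to 4): 264x^2.
Outer (x from 0 to 2): 704.

Therefore ∮_C P dx + Q dy = 704.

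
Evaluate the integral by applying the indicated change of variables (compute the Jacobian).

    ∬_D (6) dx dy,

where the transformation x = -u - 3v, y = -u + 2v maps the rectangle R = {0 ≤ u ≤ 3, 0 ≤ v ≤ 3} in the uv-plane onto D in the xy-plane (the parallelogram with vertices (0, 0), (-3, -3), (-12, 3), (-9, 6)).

Compute the Jacobian determinant of (x, y) with respect to (u, v):

    ∂(x,y)/∂(u,v) = | -1  -3 | = (-1)(2) - (-3)(-1) = -5.
                   | -1  2 |

Its absolute value is |J| = 5 (the area scaling factor).

Substituting x = -u - 3v, y = -u + 2v into the integrand,

    6 → 6,

so the integral becomes

    ∬_R (6) · |J| du dv = ∫_0^3 ∫_0^3 (30) dv du.

Inner (v): 90.
Outer (u): 270.

Therefore ∬_D (6) dx dy = 270.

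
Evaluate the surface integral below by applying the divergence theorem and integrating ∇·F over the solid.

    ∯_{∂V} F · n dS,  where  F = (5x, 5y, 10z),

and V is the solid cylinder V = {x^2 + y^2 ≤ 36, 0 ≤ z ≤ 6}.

By the divergence theorem,

    ∯_{∂V} F · n dS = ∭_V (∇ · F) dV.

Compute the divergence:
    ∇ · F = ∂F_x/∂x + ∂F_y/∂y + ∂F_z/∂z = 5 + 5 + 10 = 20.

In cylindrical coordinates, x = r cos(θ), y = r sin(θ), z = z, dV = r dr dθ dz, with 0 ≤ r ≤ 6, 0 ≤ θ ≤ 2π, 0 ≤ z ≤ 6.

The integrand, after substitution and multiplying by the volume element, becomes (20) · r, so

    ∭_V (∇·F) dV = ∫_0^{2π} ∫_0^{6} ∫_0^{6} (20) · r dz dr dθ.

Inner (z from 0 to 6): 120r.
Middle (r from 0 to 6): 2160.
Outer (θ from 0 to 2π): 4320π.

Therefore ∯_{∂V} F · n dS = 4320π.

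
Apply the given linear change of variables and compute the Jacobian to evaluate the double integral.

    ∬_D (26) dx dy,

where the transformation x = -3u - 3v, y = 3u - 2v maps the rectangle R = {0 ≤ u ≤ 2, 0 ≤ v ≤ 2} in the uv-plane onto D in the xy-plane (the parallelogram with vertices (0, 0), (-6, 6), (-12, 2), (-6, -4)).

Compute the Jacobian determinant of (x, y) with respect to (u, v):

    ∂(x,y)/∂(u,v) = | -3  -3 | = (-3)(-2) - (-3)(3) = 15.
                   | 3  -2 |

Its absolute value is |J| = 15 (the area scaling factor).

Substituting x = -3u - 3v, y = 3u - 2v into the integrand,

    26 → 26,

so the integral becomes

    ∬_R (26) · |J| du dv = ∫_0^2 ∫_0^2 (390) dv du.

Inner (v): 780.
Outer (u): 1560.

Therefore ∬_D (26) dx dy = 1560.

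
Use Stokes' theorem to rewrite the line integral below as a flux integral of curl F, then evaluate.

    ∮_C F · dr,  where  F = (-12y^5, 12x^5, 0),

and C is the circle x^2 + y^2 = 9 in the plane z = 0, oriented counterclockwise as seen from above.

Let S be the flat disk x^2 + y^2 ≤ 9 in the plane z = 0, with upward unit normal n̂ = ẑ. By Stokes' theorem,

    ∮_C F · dr = ∬_S (∇ × F) · n̂ dS = ∬_D (curl F)_z dA,

where D is the disk x^2 + y^2 ≤ 9.

Compute the curl of F = (-12y^5, 12x^5, 0):
    (∇ × F)_x = ∂F_z/∂y - ∂F_y/∂z = 0,
    (∇ × F)_y = ∂F_x/∂z - ∂F_z/∂x = 0,
    (∇ × F)_z = ∂F_y/∂x - ∂F_x/∂y = 60x^4 + 60y^4.

On z = 0, (curl F)_z = 60x^4 + 60y^4.

Convert to polar (x = r cos θ, y = r sin θ, dA = r dr dθ); the integrand becomes 60r^4(sin(θ)^4 + cos(θ)^4), so

    ∬_D (curl F)_z dA = ∫_0^{2π} ∫_0^{3} (60r^4(sin(θ)^4 + cos(θ)^4)) · r dr dθ.

Inner (r from 0 to 3): 7290sin(θ)^4 + 7290cos(θ)^4.
Outer (θ from 0 to 2π): 10935π.

Therefore ∮_C F · dr = 10935π.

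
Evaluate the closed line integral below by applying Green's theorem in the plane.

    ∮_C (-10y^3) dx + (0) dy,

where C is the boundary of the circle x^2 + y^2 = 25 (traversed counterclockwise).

Green's theorem converts the closed line integral into a double integral over the enclosed region D:

    ∮_C P dx + Q dy = ∬_D (∂Q/∂x - ∂P/∂y) dA.

Here P = -10y^3, Q = 0, so

    ∂Q/∂x = 0,    ∂P/∂y = -30y^2,
    ∂Q/∂x - ∂P/∂y = 30y^2.

D is the region x^2 + y^2 ≤ 25. Evaluating the double integral:

In polar coordinates (x = r cos θ, y = r sin θ, dA = r dr dθ) the integrand becomes 30r^2sin(θ)^2, so

    ∬_D (30y^2) dA = ∫_0^{2π} ∫_0^{5} (30r^2sin(θ)^2) · r dr dθ.

Inner (r from 0 to 5): 9375sin(θ)^2/2.
Outer (θ from 0 to 2π): 9375π/2.

Therefore ∮_C P dx + Q dy = 9375π/2.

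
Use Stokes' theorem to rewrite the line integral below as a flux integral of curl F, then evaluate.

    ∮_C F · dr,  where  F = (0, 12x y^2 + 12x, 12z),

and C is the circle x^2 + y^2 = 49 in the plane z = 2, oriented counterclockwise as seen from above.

Let S be the flat disk x^2 + y^2 ≤ 49 in the plane z = 2, with upward unit normal n̂ = ẑ. By Stokes' theorem,

    ∮_C F · dr = ∬_S (∇ × F) · n̂ dS = ∬_D (curl F)_z dA,

where D is the disk x^2 + y^2 ≤ 49.

Compute the curl of F = (0, 12x y^2 + 12x, 12z):
    (∇ × F)_x = ∂F_z/∂y - ∂F_y/∂z = 0,
    (∇ × F)_y = ∂F_x/∂z - ∂F_z/∂x = 0,
    (∇ × F)_z = ∂F_y/∂x - ∂F_x/∂y = 12y^2 + 12.

On z = 2, (curl F)_z = 12y^2 + 12.

Convert to polar (x = r cos θ, y = r sin θ, dA = r dr dθ); the integrand becomes 12r^2sin(θ)^2 + 12, so

    ∬_D (curl F)_z dA = ∫_0^{2π} ∫_0^{7} (12r^2sin(θ)^2 + 12) · r dr dθ.

Inner (r from 0 to 7): 7203sin(θ)^2 + 294.
Outer (θ from 0 to 2π): 7791π.

Therefore ∮_C F · dr = 7791π.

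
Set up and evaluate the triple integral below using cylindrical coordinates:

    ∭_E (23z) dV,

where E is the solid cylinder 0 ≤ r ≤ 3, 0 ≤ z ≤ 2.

In cylindrical coordinates, x = r cos(θ), y = r sin(θ), z = z, and dV = r dr dθ dz.

The integrand becomes 23z, so

    ∭_E (23z) dV = ∫_{0}^{2π} ∫_{0}^{3} ∫_{0}^{2} (23z) · r dz dr dθ.

Inner (z): 46r.
Middle (r from 0 to 3): 207.
Outer (θ): 414π.

Therefore the triple integral equals 414π.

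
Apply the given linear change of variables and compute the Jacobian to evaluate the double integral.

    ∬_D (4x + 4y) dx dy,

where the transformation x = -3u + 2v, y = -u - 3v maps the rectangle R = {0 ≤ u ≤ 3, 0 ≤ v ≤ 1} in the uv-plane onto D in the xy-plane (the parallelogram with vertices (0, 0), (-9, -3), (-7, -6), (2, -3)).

Compute the Jacobian determinant of (x, y) with respect to (u, v):

    ∂(x,y)/∂(u,v) = | -3  2 | = (-3)(-3) - (2)(-1) = 11.
                   | -1  -3 |

Its absolute value is |J| = 11 (the area scaling factor).

Substituting x = -3u + 2v, y = -u - 3v into the integrand,

    4x + 4y → -16u - 4v,

so the integral becomes

    ∬_R (-16u - 4v) · |J| du dv = ∫_0^3 ∫_0^1 (-176u - 44v) dv du.

Inner (v): -176u - 22.
Outer (u): -858.

Therefore ∬_D (4x + 4y) dx dy = -858.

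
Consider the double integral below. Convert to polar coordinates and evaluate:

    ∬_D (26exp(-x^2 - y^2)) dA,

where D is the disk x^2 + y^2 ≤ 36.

The region D is 0 ≤ r ≤ 6, 0 ≤ θ ≤ 2π in polar coordinates, where x = r cos(θ), y = r sin(θ), and dA = r dr dθ.

Under the substitution, the integrand becomes 26exp(-r^2), so

    ∬_D (26exp(-x^2 - y^2)) dA = ∫_{0}^{2π} ∫_{0}^{6} (26exp(-r^2)) · r dr dθ.

Inner integral (in r): ∫_{0}^{6} (26exp(-r^2)) · r dr = 13 - 13exp(-36).

Outer integral (in θ): ∫_{0}^{2π} (13 - 13exp(-36)) dθ = -26π exp(-36) + 26π.

Therefore ∬_D (26exp(-x^2 - y^2)) dA = -26π exp(-36) + 26π.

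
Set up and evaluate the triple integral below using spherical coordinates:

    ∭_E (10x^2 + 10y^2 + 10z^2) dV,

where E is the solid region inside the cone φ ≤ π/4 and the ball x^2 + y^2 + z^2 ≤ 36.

In spherical coordinates, x = ρ sin(φ) cos(θ), y = ρ sin(φ) sin(θ), z = ρ cos(φ), and dV = ρ^2 sin(φ) dρ dφ dθ.

The integrand becomes 10ρ^2, so

    ∭_E (10x^2 + 10y^2 + 10z^2) dV = ∫_{0}^{2π} ∫_{0}^{π/4} ∫_{0}^{6} (10ρ^2) · ρ^2 sin(φ) dρ dφ dθ.

Inner (ρ): 15552sin(φ).
Middle (φ): 15552 - 7776sqrt(2).
Outer (θ): 15552π (2 - sqrt(2)).

Therefore the triple integral equals 15552π (2 - sqrt(2)).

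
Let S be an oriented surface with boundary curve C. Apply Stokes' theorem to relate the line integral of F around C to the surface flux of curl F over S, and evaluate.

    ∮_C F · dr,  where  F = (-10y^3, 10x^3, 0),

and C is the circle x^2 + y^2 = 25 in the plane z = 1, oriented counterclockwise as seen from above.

Let S be the flat disk x^2 + y^2 ≤ 25 in the plane z = 1, with upward unit normal n̂ = ẑ. By Stokes' theorem,

    ∮_C F · dr = ∬_S (∇ × F) · n̂ dS = ∬_D (curl F)_z dA,

where D is the disk x^2 + y^2 ≤ 25.

Compute the curl of F = (-10y^3, 10x^3, 0):
    (∇ × F)_x = ∂F_z/∂y - ∂F_y/∂z = 0,
    (∇ × F)_y = ∂F_x/∂z - ∂F_z/∂x = 0,
    (∇ × F)_z = ∂F_y/∂x - ∂F_x/∂y = 30x^2 + 30y^2.

On z = 1, (curl F)_z = 30x^2 + 30y^2.

Convert to polar (x = r cos θ, y = r sin θ, dA = r dr dθ); the integrand becomes 30r^2, so

    ∬_D (curl F)_z dA = ∫_0^{2π} ∫_0^{5} (30r^2) · r dr dθ.

Inner (r from 0 to 5): 9375/2.
Outer (θ from 0 to 2π): 9375π.

Therefore ∮_C F · dr = 9375π.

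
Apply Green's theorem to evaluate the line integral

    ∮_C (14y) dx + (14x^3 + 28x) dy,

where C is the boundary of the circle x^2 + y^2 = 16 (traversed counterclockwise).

Green's theorem converts the closed line integral into a double integral over the enclosed region D:

    ∮_C P dx + Q dy = ∬_D (∂Q/∂x - ∂P/∂y) dA.

Here P = 14y, Q = 14x^3 + 28x, so

    ∂Q/∂x = 42x^2 + 28,    ∂P/∂y = 14,
    ∂Q/∂x - ∂P/∂y = 42x^2 + 14.

D is the region x^2 + y^2 ≤ 16. Evaluating the double integral:

In polar coordinates (x = r cos θ, y = r sin θ, dA = r dr dθ) the integrand becomes 42r^2cos(θ)^2 + 14, so

    ∬_D (42x^2 + 14) dA = ∫_0^{2π} ∫_0^{4} (42r^2cos(θ)^2 + 14) · r dr dθ.

Inner (r from 0 to 4): 2688cos(θ)^2 + 112.
Outer (θ from 0 to 2π): 2912π.

Therefore ∮_C P dx + Q dy = 2912π.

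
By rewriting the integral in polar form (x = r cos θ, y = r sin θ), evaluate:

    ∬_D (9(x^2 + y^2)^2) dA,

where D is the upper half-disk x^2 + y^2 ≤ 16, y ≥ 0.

The region D is 0 ≤ r ≤ 4, 0 ≤ θ ≤ π in polar coordinates, where x = r cos(θ), y = r sin(θ), and dA = r dr dθ.

Under the substitution, the integrand becomes 9r^4, so

    ∬_D (9(x^2 + y^2)^2) dA = ∫_{0}^{π} ∫_{0}^{4} (9r^4) · r dr dθ.

Inner integral (in r): ∫_{0}^{4} (9r^4) · r dr = 6144.

Outer integral (in θ): ∫_{0}^{π} (6144) dθ = 6144π.

Therefore ∬_D (9(x^2 + y^2)^2) dA = 6144π.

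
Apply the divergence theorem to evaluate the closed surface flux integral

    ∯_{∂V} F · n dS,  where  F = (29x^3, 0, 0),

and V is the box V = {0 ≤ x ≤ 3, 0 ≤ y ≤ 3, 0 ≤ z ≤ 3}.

By the divergence theorem,

    ∯_{∂V} F · n dS = ∭_V (∇ · F) dV.

Compute the divergence:
    ∇ · F = ∂F_x/∂x + ∂F_y/∂y + ∂F_z/∂z = 87x^2 + 0 + 0 = 87x^2.

V is a rectangular box, so dV = dx dy dz with 0 ≤ x ≤ 3, 0 ≤ y ≤ 3, 0 ≤ z ≤ 3.

Integrate (87x^2) over V as an iterated integral:

    ∭_V (∇·F) dV = ∫_0^{3} ∫_0^{3} ∫_0^{3} (87x^2) dz dy dx.

Inner (z from 0 to 3): 261x^2.
Middle (y from 0 to 3): 783x^2.
Outer (x from 0 to 3): 7047.

Therefore ∯_{∂V} F · n dS = 7047.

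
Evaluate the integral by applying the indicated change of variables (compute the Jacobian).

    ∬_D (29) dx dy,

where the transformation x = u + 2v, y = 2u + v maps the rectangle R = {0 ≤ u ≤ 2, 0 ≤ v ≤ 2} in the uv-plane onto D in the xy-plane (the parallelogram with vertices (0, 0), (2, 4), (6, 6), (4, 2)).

Compute the Jacobian determinant of (x, y) with respect to (u, v):

    ∂(x,y)/∂(u,v) = | 1  2 | = (1)(1) - (2)(2) = -3.
                   | 2  1 |

Its absolute value is |J| = 3 (the area scaling factor).

Substituting x = u + 2v, y = 2u + v into the integrand,

    29 → 29,

so the integral becomes

    ∬_R (29) · |J| du dv = ∫_0^2 ∫_0^2 (87) dv du.

Inner (v): 174.
Outer (u): 348.

Therefore ∬_D (29) dx dy = 348.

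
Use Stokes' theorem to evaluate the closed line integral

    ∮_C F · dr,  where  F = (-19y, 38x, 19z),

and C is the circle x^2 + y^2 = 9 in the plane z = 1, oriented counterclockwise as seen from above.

Let S be the flat disk x^2 + y^2 ≤ 9 in the plane z = 1, with upward unit normal n̂ = ẑ. By Stokes' theorem,

    ∮_C F · dr = ∬_S (∇ × F) · n̂ dS = ∬_D (curl F)_z dA,

where D is the disk x^2 + y^2 ≤ 9.

Compute the curl of F = (-19y, 38x, 19z):
    (∇ × F)_x = ∂F_z/∂y - ∂F_y/∂z = 0,
    (∇ × F)_y = ∂F_x/∂z - ∂F_z/∂x = 0,
    (∇ × F)_z = ∂F_y/∂x - ∂F_x/∂y = 57.

On z = 1, (curl F)_z = 57.

Convert to polar (x = r cos θ, y = r sin θ, dA = r dr dθ); the integrand becomes 57, so

    ∬_D (curl F)_z dA = ∫_0^{2π} ∫_0^{3} (57) · r dr dθ.

Inner (r from 0 to 3): 513/2.
Outer (θ from 0 to 2π): 513π.

Therefore ∮_C F · dr = 513π.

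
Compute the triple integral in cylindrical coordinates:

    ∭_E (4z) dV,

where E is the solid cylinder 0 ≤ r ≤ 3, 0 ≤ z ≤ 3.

In cylindrical coordinates, x = r cos(θ), y = r sin(θ), z = z, and dV = r dr dθ dz.

The integrand becomes 4z, so

    ∭_E (4z) dV = ∫_{0}^{2π} ∫_{0}^{3} ∫_{0}^{3} (4z) · r dz dr dθ.

Inner (z): 18r.
Middle (r from 0 to 3): 81.
Outer (θ): 162π.

Therefore the triple integral equals 162π.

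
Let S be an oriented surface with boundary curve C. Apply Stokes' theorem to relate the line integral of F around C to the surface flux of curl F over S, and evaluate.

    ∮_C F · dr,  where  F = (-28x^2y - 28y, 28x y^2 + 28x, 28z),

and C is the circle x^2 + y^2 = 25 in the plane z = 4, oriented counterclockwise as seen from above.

Let S be the flat disk x^2 + y^2 ≤ 25 in the plane z = 4, with upward unit normal n̂ = ẑ. By Stokes' theorem,

    ∮_C F · dr = ∬_S (∇ × F) · n̂ dS = ∬_D (curl F)_z dA,

where D is the disk x^2 + y^2 ≤ 25.

Compute the curl of F = (-28x^2y - 28y, 28x y^2 + 28x, 28z):
    (∇ × F)_x = ∂F_z/∂y - ∂F_y/∂z = 0,
    (∇ × F)_y = ∂F_x/∂z - ∂F_z/∂x = 0,
    (∇ × F)_z = ∂F_y/∂x - ∂F_x/∂y = 28x^2 + 28y^2 + 56.

On z = 4, (curl F)_z = 28x^2 + 28y^2 + 56.

Convert to polar (x = r cos θ, y = r sin θ, dA = r dr dθ); the integrand becomes 28r^2 + 56, so

    ∬_D (curl F)_z dA = ∫_0^{2π} ∫_0^{5} (28r^2 + 56) · r dr dθ.

Inner (r from 0 to 5): 5075.
Outer (θ from 0 to 2π): 10150π.

Therefore ∮_C F · dr = 10150π.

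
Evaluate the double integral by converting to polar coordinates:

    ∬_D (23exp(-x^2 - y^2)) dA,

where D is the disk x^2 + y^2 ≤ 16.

The region D is 0 ≤ r ≤ 4, 0 ≤ θ ≤ 2π in polar coordinates, where x = r cos(θ), y = r sin(θ), and dA = r dr dθ.

Under the substitution, the integrand becomes 23exp(-r^2), so

    ∬_D (23exp(-x^2 - y^2)) dA = ∫_{0}^{2π} ∫_{0}^{4} (23exp(-r^2)) · r dr dθ.

Inner integral (in r): ∫_{0}^{4} (23exp(-r^2)) · r dr = 23/2 - 23exp(-16)/2.

Outer integral (in θ): ∫_{0}^{2π} (23/2 - 23exp(-16)/2) dθ = -23π exp(-16) + 23π.

Therefore ∬_D (23exp(-x^2 - y^2)) dA = -23π exp(-16) + 23π.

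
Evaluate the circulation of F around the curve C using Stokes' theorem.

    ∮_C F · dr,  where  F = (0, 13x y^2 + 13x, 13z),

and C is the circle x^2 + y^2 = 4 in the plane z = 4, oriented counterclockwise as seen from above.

Let S be the flat disk x^2 + y^2 ≤ 4 in the plane z = 4, with upward unit normal n̂ = ẑ. By Stokes' theorem,

    ∮_C F · dr = ∬_S (∇ × F) · n̂ dS = ∬_D (curl F)_z dA,

where D is the disk x^2 + y^2 ≤ 4.

Compute the curl of F = (0, 13x y^2 + 13x, 13z):
    (∇ × F)_x = ∂F_z/∂y - ∂F_y/∂z = 0,
    (∇ × F)_y = ∂F_x/∂z - ∂F_z/∂x = 0,
    (∇ × F)_z = ∂F_y/∂x - ∂F_x/∂y = 13y^2 + 13.

On z = 4, (curl F)_z = 13y^2 + 13.

Convert to polar (x = r cos θ, y = r sin θ, dA = r dr dθ); the integrand becomes 13r^2sin(θ)^2 + 13, so

    ∬_D (curl F)_z dA = ∫_0^{2π} ∫_0^{2} (13r^2sin(θ)^2 + 13) · r dr dθ.

Inner (r from 0 to 2): 52 - 26cos(2θ).
Outer (θ from 0 to 2π): 104π.

Therefore ∮_C F · dr = 104π.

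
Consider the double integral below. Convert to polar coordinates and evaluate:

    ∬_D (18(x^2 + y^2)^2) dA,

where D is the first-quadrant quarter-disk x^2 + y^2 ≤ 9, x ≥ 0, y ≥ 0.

The region D is 0 ≤ r ≤ 3, 0 ≤ θ ≤ π/2 in polar coordinates, where x = r cos(θ), y = r sin(θ), and dA = r dr dθ.

Under the substitution, the integrand becomes 18r^4, so

    ∬_D (18(x^2 + y^2)^2) dA = ∫_{0}^{π/2} ∫_{0}^{3} (18r^4) · r dr dθ.

Inner integral (in r): ∫_{0}^{3} (18r^4) · r dr = 2187.

Outer integral (in θ): ∫_{0}^{π/2} (2187) dθ = 2187π/2.

Therefore ∬_D (18(x^2 + y^2)^2) dA = 2187π/2.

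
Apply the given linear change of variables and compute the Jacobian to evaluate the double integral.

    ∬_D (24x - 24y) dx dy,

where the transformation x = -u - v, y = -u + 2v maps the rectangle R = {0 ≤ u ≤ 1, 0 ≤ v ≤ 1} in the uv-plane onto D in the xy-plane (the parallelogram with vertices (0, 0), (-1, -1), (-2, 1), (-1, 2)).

Compute the Jacobian determinant of (x, y) with respect to (u, v):

    ∂(x,y)/∂(u,v) = | -1  -1 | = (-1)(2) - (-1)(-1) = -3.
                   | -1  2 |

Its absolute value is |J| = 3 (the area scaling factor).

Substituting x = -u - v, y = -u + 2v into the integrand,

    24x - 24y → -72v,

so the integral becomes

    ∬_R (-72v) · |J| du dv = ∫_0^1 ∫_0^1 (-216v) dv du.

Inner (v): -108.
Outer (u): -108.

Therefore ∬_D (24x - 24y) dx dy = -108.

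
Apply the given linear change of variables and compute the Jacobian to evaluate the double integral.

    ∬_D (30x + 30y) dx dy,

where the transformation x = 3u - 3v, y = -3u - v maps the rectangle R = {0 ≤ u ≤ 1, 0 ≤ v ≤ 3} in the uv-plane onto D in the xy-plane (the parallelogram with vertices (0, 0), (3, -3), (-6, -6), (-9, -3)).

Compute the Jacobian determinant of (x, y) with respect to (u, v):

    ∂(x,y)/∂(u,v) = | 3  -3 | = (3)(-1) - (-3)(-3) = -12.
                   | -3  -1 |

Its absolute value is |J| = 12 (the area scaling factor).

Substituting x = 3u - 3v, y = -3u - v into the integrand,

    30x + 30y → -120v,

so the integral becomes

    ∬_R (-120v) · |J| du dv = ∫_0^1 ∫_0^3 (-1440v) dv du.

Inner (v): -6480.
Outer (u): -6480.

Therefore ∬_D (30x + 30y) dx dy = -6480.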